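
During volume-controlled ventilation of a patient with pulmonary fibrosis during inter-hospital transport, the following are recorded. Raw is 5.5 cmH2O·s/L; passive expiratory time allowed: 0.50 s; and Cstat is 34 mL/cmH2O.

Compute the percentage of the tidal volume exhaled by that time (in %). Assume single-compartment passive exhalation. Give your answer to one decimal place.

τ = R × C = 5.5 × 34 mL/cmH2O = 5.5 × 0.034 L/cmH2O = 0.187 s.
Passive exhalation: V(t)/V₀ = e^(−t/τ) = e^(−0.50/0.187) = 0.06899.
Fraction exhaled = 1 − 0.06899 = 0.931 → 93.1%.

93.1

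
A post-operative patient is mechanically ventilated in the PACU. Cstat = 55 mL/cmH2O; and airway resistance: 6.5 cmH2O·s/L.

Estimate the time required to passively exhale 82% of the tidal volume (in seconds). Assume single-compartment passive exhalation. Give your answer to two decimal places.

τ = R × C = 6.5 × 55 mL/cmH2O = 6.5 × 0.055 L/cmH2O = 0.3575 s.
Exhaled fraction f = 1 − e^(−t/τ) → t = −τ·ln(1 − f) = −0.3575·ln(0.18) = 0.613 s.

0.61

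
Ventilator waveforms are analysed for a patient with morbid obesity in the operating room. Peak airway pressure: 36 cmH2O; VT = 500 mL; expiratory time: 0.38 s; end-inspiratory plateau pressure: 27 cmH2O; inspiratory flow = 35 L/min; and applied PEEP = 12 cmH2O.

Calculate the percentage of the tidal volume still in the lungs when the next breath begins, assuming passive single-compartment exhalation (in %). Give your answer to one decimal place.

Flow: 35 L/min ÷ 60 = 0.5833 L/s.
R = (PIP − Pplat)/V̇ = (36 − 27) / 0.5833 = 9.0/0.5833 = 15.429 cmH2O·s/L.
C = Vt/(Pplat − PEEP) = 500.0 / (27 − 12) = 500.0/15.0 = 33.333 mL/cmH2O.
τ = R × C = 15.429 × 0.03333 L/cmH2O = 0.5142 s.
Fraction remaining at end-expiration = e^(−Te/τ) = e^(−0.38/0.5142) = 0.4776 → 47.76%.

47.8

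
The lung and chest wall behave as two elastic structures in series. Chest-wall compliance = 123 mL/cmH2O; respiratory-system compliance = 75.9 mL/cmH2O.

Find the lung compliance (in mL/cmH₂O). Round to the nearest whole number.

1/CL = 1/Crs − 1/Ccw.
1/CL = 1/75.9 − 1/123 = 0.005045.
CL = 198.22 mL/cmH2O.

198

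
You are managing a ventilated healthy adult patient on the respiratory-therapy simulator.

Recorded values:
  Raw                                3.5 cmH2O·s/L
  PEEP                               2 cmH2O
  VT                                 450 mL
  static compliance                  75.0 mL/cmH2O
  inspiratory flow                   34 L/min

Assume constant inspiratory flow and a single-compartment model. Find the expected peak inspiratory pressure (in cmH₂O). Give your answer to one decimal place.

Flow: 34 L/min ÷ 60 = 0.5667 L/s.
Equation of motion (constant flow): PIP = Vt/C + R·V̇ + PEEP.
PIP = 450/75.0 + 3.5×0.5667 + 2 = 6.0 + 1.983 + 2 = 9.983 cmH2O.

10.0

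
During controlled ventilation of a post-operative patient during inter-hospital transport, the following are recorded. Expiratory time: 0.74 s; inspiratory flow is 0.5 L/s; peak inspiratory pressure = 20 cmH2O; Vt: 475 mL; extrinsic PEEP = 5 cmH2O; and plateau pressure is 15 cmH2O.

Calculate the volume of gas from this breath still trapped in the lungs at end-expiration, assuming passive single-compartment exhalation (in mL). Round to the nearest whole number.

R = (PIP − Pplat)/V̇ = (20 − 15) / 0.5 = 5.0/0.5 = 10.0 cmH2O·s/L.
C = Vt/(Pplat − PEEP) = 475.0 / (15 − 5) = 475.0/10.0 = 47.5 mL/cmH2O.
τ = R × C = 10.0 × 0.0475 L/cmH2O = 0.475 s.
Fraction remaining = e^(−Te/τ) = e^(−0.74/0.475) = 0.2106.
Trapped volume = 475.0 × 0.2106 = 100.04 mL.

100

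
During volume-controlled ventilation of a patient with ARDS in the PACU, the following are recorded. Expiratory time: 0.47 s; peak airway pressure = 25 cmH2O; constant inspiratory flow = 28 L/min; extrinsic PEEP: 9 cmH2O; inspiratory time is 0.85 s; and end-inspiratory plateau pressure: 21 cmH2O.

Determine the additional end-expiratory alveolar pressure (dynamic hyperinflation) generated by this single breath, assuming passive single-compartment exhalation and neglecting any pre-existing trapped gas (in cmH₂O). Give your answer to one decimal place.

Flow: 28 L/min ÷ 60 = 0.4667 L/s.
Vt = flow × Ti = 0.4667 L/s × 0.85 s × 1000 mL/L = 396.7 mL.
R = (PIP − Pplat)/V̇ = (25 − 21) / 0.4667 = 4.0/0.4667 = 8.571 cmH2O·s/L.
C = Vt/(Pplat − PEEP) = 396.7 / (21 − 9) = 396.7/12.0 = 33.058 mL/cmH2O.
τ = R × C = 8.571 × 0.03306 L/cmH2O = 0.2834 s.
Fraction remaining = e^(−Te/τ) = e^(−0.47/0.2834) = 0.1904; trapped volume = 396.7 × 0.1904 = 75.532 mL.
Additional alveolar pressure from trapping ≈ V_trapped / C = 75.532 / 33.058 = 2.285 cmH2O.

2.3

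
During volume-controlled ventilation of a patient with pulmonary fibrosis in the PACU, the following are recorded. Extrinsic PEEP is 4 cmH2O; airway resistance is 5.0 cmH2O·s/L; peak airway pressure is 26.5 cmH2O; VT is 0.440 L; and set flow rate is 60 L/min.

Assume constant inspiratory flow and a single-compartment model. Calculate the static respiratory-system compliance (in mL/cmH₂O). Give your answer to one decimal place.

Flow: 60 L/min ÷ 60 = 1 L/s.
Equation of motion (constant flow): PIP = Vt/C + R·V̇ + PEEP.
Vt/C = PIP − R·V̇ − PEEP = 26.5 − 5.0×1 − 4 = 26.5 − 5.0 − 4 = 17.5 cmH2O.
C = Vt / 17.5 = 440 / 17.5 = 25.143 mL/cmH2O.

25.1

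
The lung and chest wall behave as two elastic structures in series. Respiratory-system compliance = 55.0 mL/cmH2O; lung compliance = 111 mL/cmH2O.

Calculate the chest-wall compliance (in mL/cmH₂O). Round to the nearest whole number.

1/Ccw = 1/Crs − 1/CL.
1/Ccw = 1/55.0 − 1/111 = 0.009173.
Ccw = 109.02 mL/cmH2O.

109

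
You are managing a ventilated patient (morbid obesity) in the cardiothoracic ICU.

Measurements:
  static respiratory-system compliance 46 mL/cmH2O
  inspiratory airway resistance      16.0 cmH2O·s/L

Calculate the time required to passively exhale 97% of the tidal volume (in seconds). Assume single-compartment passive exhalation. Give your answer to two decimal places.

2.58

τ = R × C = 16.0 × 46 mL/cmH2O = 16.0 × 0.046 L/cmH2O = 0.736 s.
Exhaled fraction f = 1 − e^(−t/τ) → t = −τ·ln(1 − f) = −0.736·ln(0.03) = 2.581 s.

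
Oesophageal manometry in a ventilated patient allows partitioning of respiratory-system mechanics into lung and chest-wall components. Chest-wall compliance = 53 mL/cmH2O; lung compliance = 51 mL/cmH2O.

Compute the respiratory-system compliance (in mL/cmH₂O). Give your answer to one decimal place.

Lung and chest wall are elastances in series: 1/Crs = 1/CL + 1/Ccw.
1/Crs = 1/51 + 1/53 = 0.03848.
Crs = 25.988 mL/cmH2O.

26.0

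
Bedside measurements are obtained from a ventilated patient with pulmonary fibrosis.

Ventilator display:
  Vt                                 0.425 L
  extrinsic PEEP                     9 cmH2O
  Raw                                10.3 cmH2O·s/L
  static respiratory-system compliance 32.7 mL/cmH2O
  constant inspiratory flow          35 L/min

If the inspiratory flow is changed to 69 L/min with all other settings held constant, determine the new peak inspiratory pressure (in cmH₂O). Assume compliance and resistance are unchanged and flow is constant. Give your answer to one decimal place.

33.8

Flow: 35 L/min ÷ 60 = 0.5833 L/s.
New flow: 69 L/min ÷ 60 = 1.15 L/s.
PIP = Vt/C + R·V̇ + PEEP (constant-flow equation of motion).
Only the resistive term changes: ΔPIP = R × ΔV̇ = 10.3 × (1.15 − 0.5833) = 10.3 × 0.5667 = 5.837 cmH2O.
Original PIP = 425/32.7 + 10.3×0.5833 + 9 = 28.005 cmH2O; new PIP = 28.005 + (5.837) = 33.842 cmH2O.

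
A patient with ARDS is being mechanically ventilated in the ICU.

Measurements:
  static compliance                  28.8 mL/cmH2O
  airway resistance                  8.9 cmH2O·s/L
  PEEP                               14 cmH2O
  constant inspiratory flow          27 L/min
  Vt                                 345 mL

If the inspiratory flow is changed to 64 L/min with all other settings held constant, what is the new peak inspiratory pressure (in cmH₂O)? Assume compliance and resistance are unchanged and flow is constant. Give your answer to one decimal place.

35.5

Flow: 27 L/min ÷ 60 = 0.45 L/s.
New flow: 64 L/min ÷ 60 = 1.0667 L/s.
PIP = Vt/C + R·V̇ + PEEP (constant-flow equation of motion).
Only the resistive term changes: ΔPIP = R × ΔV̇ = 8.9 × (1.0667 − 0.45) = 8.9 × 0.6167 = 5.489 cmH2O.
Original PIP = 345/28.8 + 8.9×0.45 + 14 = 29.984 cmH2O; new PIP = 29.984 + (5.489) = 35.473 cmH2O.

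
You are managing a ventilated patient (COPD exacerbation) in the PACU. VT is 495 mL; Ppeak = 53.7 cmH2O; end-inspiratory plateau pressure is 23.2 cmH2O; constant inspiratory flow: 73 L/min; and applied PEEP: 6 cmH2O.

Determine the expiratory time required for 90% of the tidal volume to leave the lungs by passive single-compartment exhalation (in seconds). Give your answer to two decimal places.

1.66

Flow: 73 L/min ÷ 60 = 1.2167 L/s.
R = (PIP − Pplat)/V̇ = (53.7 − 23.2) / 1.2167 = 30.5/1.2167 = 25.068 cmH2O·s/L.
C = Vt/(Pplat − PEEP) = 495.0 / (23.2 − 6) = 495.0/17.2 = 28.779 mL/cmH2O.
τ = R × C = 25.068 × 0.02878 L/cmH2O = 0.7215 s.
t = −τ·ln(1 − 0.90) = −0.7215·ln(0.1) = 1.661 s.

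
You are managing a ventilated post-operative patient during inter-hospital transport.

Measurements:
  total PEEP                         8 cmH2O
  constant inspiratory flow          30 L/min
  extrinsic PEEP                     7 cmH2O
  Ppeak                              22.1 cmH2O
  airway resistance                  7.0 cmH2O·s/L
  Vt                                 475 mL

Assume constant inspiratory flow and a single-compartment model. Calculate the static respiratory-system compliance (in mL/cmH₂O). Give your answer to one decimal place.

44.8

Flow: 30 L/min ÷ 60 = 0.5 L/s.
Total PEEP = 8 cmH2O (set 7 + intrinsic 1); this is the baseline alveolar pressure.
Equation of motion (constant flow): PIP = Vt/C + R·V̇ + PEEP.
Vt/C = PIP − R·V̇ − PEEP = 22.1 − 7.0×0.5 − 8 = 22.1 − 3.5 − 8 = 10.6 cmH2O.
C = Vt / 10.6 = 475 / 10.6 = 44.811 mL/cmH2O.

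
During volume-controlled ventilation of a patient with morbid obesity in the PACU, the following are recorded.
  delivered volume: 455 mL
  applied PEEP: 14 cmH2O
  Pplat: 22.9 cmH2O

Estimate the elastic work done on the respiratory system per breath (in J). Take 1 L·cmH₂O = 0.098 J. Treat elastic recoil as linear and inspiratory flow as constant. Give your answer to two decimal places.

0.20

Elastic work ≈ ½ × (Pplat − PEEP) × Vt = 0.5 × (22.9 − 14) × 0.455 L = 0.5 × 8.9 × 0.455 = 2.025 L·cmH2O.
× 0.098 J/(L·cmH2O) → 0.1985 J.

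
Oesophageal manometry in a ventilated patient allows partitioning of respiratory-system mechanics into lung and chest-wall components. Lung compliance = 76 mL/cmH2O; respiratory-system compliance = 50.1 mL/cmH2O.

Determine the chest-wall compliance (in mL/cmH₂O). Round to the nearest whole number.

147

1/Ccw = 1/Crs − 1/CL.
1/Ccw = 1/50.1 − 1/76 = 0.006802.
Ccw = 147.02 mL/cmH2O.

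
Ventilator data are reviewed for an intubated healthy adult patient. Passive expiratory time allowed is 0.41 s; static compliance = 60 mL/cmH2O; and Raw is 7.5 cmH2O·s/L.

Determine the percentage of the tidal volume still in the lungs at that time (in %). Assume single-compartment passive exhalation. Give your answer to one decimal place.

40.2

τ = R × C = 7.5 × 60 mL/cmH2O = 7.5 × 0.060 L/cmH2O = 0.45 s.
Passive exhalation: V(t)/V₀ = e^(−t/τ) = e^(−0.41/0.45) = 0.4021.
Fraction remaining = 0.4021 → 40.21%.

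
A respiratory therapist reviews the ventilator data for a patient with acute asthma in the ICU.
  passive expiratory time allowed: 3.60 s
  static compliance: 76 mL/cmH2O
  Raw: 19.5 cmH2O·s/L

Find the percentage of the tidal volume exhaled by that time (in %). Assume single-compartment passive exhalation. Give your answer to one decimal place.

91.2

τ = R × C = 19.5 × 76 mL/cmH2O = 19.5 × 0.076 L/cmH2O = 1.482 s.
Passive exhalation: V(t)/V₀ = e^(−t/τ) = e^(−3.60/1.482) = 0.08811.
Fraction exhaled = 1 − 0.08811 = 0.9119 → 91.19%.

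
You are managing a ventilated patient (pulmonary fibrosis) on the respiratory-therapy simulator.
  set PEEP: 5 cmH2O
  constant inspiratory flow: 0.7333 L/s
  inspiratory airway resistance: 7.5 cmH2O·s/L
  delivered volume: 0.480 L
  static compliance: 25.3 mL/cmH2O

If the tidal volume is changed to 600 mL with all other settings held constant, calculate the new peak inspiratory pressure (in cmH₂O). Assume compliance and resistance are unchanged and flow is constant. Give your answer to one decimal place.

34.2

PIP = Vt/C + R·V̇ + PEEP (constant-flow equation of motion).
Only the elastic term changes: ΔPIP = ΔVt / C = (600 − 480) / 25.3 = 4.743 cmH2O.
Original PIP = 480/25.3 + 7.5×0.7333 + 5 = 29.472 cmH2O; new PIP = 29.472 + (4.743) = 34.215 cmH2O.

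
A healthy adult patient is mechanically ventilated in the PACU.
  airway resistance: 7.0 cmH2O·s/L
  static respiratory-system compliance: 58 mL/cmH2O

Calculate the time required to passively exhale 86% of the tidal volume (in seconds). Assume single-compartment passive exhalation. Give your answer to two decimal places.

τ = R × C = 7.0 × 58 mL/cmH2O = 7.0 × 0.058 L/cmH2O = 0.406 s.
Exhaled fraction f = 1 − e^(−t/τ) → t = −τ·ln(1 − f) = −0.406·ln(0.14) = 0.7982 s.

0.80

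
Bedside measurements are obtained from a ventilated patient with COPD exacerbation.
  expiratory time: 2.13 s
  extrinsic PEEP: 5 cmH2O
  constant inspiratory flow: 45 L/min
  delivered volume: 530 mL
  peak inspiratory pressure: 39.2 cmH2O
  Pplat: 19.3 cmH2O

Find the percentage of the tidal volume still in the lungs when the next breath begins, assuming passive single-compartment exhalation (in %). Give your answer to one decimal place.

Flow: 45 L/min ÷ 60 = 0.75 L/s.
R = (PIP − Pplat)/V̇ = (39.2 − 19.3) / 0.75 = 19.9/0.75 = 26.533 cmH2O·s/L.
C = Vt/(Pplat − PEEP) = 530.0 / (19.3 − 5) = 530.0/14.3 = 37.063 mL/cmH2O.
τ = R × C = 26.533 × 0.03706 L/cmH2O = 0.9833 s.
Fraction remaining at end-expiration = e^(−Te/τ) = e^(−2.13/0.9833) = 0.1146 → 11.46%.

11.5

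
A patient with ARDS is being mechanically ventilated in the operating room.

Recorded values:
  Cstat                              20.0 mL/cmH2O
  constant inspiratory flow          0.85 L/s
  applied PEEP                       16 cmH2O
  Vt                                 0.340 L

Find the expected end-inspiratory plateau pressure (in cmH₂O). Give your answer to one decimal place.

33.0

Pplat = PEEP + Vt / Cstat = 16 + 340 / 20.0 = 16 + 17.0 = 33.0 cmH2O.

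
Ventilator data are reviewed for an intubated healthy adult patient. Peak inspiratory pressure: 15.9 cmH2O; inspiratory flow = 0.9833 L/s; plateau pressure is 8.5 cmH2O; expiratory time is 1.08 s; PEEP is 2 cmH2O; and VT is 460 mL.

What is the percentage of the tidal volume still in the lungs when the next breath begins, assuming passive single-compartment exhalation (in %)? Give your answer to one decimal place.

13.2

R = (PIP − Pplat)/V̇ = (15.9 − 8.5) / 0.9833 = 7.4/0.9833 = 7.526 cmH2O·s/L.
C = Vt/(Pplat − PEEP) = 460.0 / (8.5 − 2) = 460.0/6.5 = 70.769 mL/cmH2O.
τ = R × C = 7.526 × 0.07077 L/cmH2O = 0.5326 s.
Fraction remaining at end-expiration = e^(−Te/τ) = e^(−1.08/0.5326) = 0.1316 → 13.16%.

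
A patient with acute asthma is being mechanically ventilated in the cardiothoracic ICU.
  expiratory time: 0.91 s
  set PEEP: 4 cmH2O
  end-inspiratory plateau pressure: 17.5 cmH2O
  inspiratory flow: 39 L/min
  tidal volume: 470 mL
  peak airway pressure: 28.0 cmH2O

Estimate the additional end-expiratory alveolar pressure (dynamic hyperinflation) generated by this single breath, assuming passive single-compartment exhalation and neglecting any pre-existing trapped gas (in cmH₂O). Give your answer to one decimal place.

Flow: 39 L/min ÷ 60 = 0.65 L/s.
R = (PIP − Pplat)/V̇ = (28.0 − 17.5) / 0.65 = 10.5/0.65 = 16.154 cmH2O·s/L.
C = Vt/(Pplat − PEEP) = 470.0 / (17.5 − 4) = 470.0/13.5 = 34.815 mL/cmH2O.
τ = R × C = 16.154 × 0.03482 L/cmH2O = 0.5625 s.
Fraction remaining = e^(−Te/τ) = e^(−0.91/0.5625) = 0.1983; trapped volume = 470.0 × 0.1983 = 93.201 mL.
Additional alveolar pressure from trapping ≈ V_trapped / C = 93.201 / 34.815 = 2.677 cmH2O.

2.7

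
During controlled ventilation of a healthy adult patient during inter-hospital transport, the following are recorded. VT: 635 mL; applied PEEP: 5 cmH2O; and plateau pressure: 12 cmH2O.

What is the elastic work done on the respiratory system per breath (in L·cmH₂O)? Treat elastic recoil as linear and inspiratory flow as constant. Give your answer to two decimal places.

Elastic work ≈ ½ × (Pplat − PEEP) × Vt = 0.5 × (12 − 5) × 0.635 L = 0.5 × 7.0 × 0.635 = 2.223 L·cmH2O.

2.22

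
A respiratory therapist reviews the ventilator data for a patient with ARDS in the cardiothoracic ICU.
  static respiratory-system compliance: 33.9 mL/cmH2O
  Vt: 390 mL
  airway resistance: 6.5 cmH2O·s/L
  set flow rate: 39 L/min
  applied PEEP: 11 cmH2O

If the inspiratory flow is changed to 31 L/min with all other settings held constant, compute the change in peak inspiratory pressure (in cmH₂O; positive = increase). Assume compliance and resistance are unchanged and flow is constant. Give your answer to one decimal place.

Flow: 39 L/min ÷ 60 = 0.65 L/s.
New flow: 31 L/min ÷ 60 = 0.5167 L/s.
PIP = Vt/C + R·V̇ + PEEP (constant-flow equation of motion).
Only the resistive term changes: ΔPIP = R × ΔV̇ = 6.5 × (0.5167 − 0.65) = 6.5 × -0.1333 = -0.8665 cmH2O.

-0.9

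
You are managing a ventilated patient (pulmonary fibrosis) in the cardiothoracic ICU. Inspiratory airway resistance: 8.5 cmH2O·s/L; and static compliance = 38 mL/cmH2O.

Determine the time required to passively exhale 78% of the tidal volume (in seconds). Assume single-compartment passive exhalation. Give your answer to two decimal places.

τ = R × C = 8.5 × 38 mL/cmH2O = 8.5 × 0.038 L/cmH2O = 0.323 s.
Exhaled fraction f = 1 − e^(−t/τ) → t = −τ·ln(1 − f) = −0.323·ln(0.22) = 0.4891 s.

0.49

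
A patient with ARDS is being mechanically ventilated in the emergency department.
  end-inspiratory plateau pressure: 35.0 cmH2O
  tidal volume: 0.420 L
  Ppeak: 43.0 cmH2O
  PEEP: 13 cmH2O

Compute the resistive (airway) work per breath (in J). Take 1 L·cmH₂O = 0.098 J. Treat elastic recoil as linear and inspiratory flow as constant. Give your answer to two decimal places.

0.33

With constant inspiratory flow the resistive pressure is constant at PIP − Pplat = 43.0 − 35.0 = 8.0 cmH2O, so resistive work = 8.0 × 0.420 = 3.36 L·cmH2O.
× 0.098 J/(L·cmH2O) → 0.3293 J.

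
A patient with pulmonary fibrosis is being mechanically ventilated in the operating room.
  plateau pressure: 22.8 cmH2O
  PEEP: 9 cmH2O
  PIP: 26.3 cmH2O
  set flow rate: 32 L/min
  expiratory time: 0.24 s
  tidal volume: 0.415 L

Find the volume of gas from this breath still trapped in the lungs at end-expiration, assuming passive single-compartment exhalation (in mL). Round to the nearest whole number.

Flow: 32 L/min ÷ 60 = 0.5333 L/s.
R = (PIP − Pplat)/V̇ = (26.3 − 22.8) / 0.5333 = 3.5/0.5333 = 6.563 cmH2O·s/L.
C = Vt/(Pplat − PEEP) = 415.0 / (22.8 − 9) = 415.0/13.8 = 30.072 mL/cmH2O.
τ = R × C = 6.563 × 0.03007 L/cmH2O = 0.1973 s.
Fraction remaining = e^(−Te/τ) = e^(−0.24/0.1973) = 0.2963.
Trapped volume = 415.0 × 0.2963 = 122.96 mL.

123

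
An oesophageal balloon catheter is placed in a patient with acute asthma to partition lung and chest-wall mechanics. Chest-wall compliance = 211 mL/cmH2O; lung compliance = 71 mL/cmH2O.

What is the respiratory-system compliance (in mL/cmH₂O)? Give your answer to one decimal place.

53.1

Lung and chest wall are elastances in series: 1/Crs = 1/CL + 1/Ccw.
1/Crs = 1/71 + 1/211 = 0.01882.
Crs = 53.135 mL/cmH2O.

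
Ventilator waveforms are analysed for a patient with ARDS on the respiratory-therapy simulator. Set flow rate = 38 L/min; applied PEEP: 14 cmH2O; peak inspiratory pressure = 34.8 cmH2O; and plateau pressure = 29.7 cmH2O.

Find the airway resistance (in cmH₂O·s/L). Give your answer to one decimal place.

Flow: 38 L/min ÷ 60 = 0.6333 L/s.
Raw = (PIP − Pplat) / flow = (34.8 − 29.7) / 0.6333 = 5.1 / 0.6333 = 8.053 cmH2O·s/L.

8.1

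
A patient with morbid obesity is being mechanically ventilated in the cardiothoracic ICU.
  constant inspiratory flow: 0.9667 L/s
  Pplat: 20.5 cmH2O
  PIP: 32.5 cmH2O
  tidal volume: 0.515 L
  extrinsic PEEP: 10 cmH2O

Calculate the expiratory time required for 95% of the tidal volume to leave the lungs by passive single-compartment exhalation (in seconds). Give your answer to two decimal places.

1.82

R = (PIP − Pplat)/V̇ = (32.5 − 20.5) / 0.9667 = 12.0/0.9667 = 12.413 cmH2O·s/L.
C = Vt/(Pplat − PEEP) = 515.0 / (20.5 − 10) = 515.0/10.5 = 49.048 mL/cmH2O.
τ = R × C = 12.413 × 0.04905 L/cmH2O = 0.6089 s.
t = −τ·ln(1 − 0.95) = −0.6089·ln(0.05) = 1.824 s.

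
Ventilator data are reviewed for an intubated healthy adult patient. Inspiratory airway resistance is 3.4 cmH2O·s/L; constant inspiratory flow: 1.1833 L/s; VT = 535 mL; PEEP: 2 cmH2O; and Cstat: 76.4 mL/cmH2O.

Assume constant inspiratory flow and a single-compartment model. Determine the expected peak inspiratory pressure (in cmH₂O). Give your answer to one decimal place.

Equation of motion (constant flow): PIP = Vt/C + R·V̇ + PEEP.
PIP = 535/76.4 + 3.4×1.1833 + 2 = 7.003 + 4.023 + 2 = 13.026 cmH2O.

13.0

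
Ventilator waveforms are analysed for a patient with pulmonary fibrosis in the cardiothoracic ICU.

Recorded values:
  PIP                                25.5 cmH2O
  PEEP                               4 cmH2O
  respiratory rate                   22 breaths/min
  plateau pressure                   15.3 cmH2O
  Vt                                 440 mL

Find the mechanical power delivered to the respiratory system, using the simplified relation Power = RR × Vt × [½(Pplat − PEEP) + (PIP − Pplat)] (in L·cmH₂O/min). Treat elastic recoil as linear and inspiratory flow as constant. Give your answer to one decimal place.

153.4

Per-breath work = Vt × [½(Pplat−PEEP) + (PIP−Pplat)] = 0.440 × [0.5×11.3 + 10.2] = 0.440 × 15.85 = 6.974 L·cmH2O.
Power = 22 × 6.974 = 153.43 L·cmH2O/min.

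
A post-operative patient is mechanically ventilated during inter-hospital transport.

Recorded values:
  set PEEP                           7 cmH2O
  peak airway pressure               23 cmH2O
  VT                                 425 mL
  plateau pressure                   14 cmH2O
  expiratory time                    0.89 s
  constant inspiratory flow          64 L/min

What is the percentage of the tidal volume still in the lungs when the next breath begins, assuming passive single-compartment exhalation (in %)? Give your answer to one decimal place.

Flow: 64 L/min ÷ 60 = 1.0667 L/s.
R = (PIP − Pplat)/V̇ = (23 − 14) / 1.0667 = 9.0/1.0667 = 8.437 cmH2O·s/L.
C = Vt/(Pplat − PEEP) = 425.0 / (14 − 7) = 425.0/7.0 = 60.714 mL/cmH2O.
τ = R × C = 8.437 × 0.06071 L/cmH2O = 0.5122 s.
Fraction remaining at end-expiration = e^(−Te/τ) = e^(−0.89/0.5122) = 0.1759 → 17.59%.

17.6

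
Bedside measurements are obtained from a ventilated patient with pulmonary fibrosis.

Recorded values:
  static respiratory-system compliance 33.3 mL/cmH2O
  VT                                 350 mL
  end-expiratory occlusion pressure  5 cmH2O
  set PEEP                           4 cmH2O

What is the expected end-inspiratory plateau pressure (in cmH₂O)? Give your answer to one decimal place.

15.5

End-expiratory occlusion gives total PEEP = 5 cmH2O (intrinsic PEEP = 5 − 4 = 1). Use total PEEP for the elastic gradient.
Pplat = PEEPtotal + Vt / Cstat = 5 + 350 / 33.3 = 5 + 10.511 = 15.511 cmH2O.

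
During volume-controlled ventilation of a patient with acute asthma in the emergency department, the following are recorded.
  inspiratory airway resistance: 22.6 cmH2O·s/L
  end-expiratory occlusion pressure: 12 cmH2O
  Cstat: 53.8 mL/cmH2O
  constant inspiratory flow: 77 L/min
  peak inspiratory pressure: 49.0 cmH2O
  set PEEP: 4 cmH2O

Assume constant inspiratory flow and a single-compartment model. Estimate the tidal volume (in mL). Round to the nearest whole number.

Flow: 77 L/min ÷ 60 = 1.2833 L/s.
Total PEEP = 12 cmH2O (set 4 + intrinsic 8); this is the baseline alveolar pressure.
Equation of motion (constant flow): PIP = Vt/C + R·V̇ + PEEP.
Vt/C = PIP − R·V̇ − PEEP = 49.0 − 29.003 − 12 = 7.997 cmH2O.
Vt = C × 7.997 = 53.8 × 7.997 = 430.24 mL.

430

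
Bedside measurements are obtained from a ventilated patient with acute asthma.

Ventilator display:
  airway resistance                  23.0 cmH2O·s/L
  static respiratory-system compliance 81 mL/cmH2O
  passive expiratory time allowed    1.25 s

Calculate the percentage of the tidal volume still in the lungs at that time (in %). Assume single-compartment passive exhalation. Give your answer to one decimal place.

τ = R × C = 23.0 × 81 mL/cmH2O = 23.0 × 0.081 L/cmH2O = 1.863 s.
Passive exhalation: V(t)/V₀ = e^(−t/τ) = e^(−1.25/1.863) = 0.5112.
Fraction remaining = 0.5112 → 51.12%.

51.1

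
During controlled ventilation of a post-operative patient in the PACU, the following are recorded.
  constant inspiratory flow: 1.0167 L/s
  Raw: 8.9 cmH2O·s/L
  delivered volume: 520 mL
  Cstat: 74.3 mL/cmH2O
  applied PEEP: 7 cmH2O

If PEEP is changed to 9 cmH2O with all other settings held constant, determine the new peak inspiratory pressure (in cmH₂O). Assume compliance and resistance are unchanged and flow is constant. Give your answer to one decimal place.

25.0

PIP = Vt/C + R·V̇ + PEEP (constant-flow equation of motion).
Only the baseline term changes: ΔPIP = ΔPEEP = 9 − 7 = 2.0 cmH2O.
Original PIP = 520/74.3 + 8.9×1.0167 + 7 = 23.047 cmH2O; new PIP = 23.047 + (2.0) = 25.047 cmH2O.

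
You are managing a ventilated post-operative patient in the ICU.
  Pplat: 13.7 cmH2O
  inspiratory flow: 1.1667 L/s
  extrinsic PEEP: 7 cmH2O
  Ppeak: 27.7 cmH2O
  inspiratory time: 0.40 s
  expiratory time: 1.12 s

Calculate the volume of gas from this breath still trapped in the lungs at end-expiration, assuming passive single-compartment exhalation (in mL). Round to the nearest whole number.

122

Vt = flow × Ti = 1.1667 L/s × 0.40 s × 1000 mL/L = 466.68 mL.
R = (PIP − Pplat)/V̇ = (27.7 − 13.7) / 1.1667 = 14.0/1.1667 = 12.0 cmH2O·s/L.
C = Vt/(Pplat − PEEP) = 466.68 / (13.7 − 7) = 466.68/6.7 = 69.654 mL/cmH2O.
τ = R × C = 12.0 × 0.06965 L/cmH2O = 0.8358 s.
Fraction remaining = e^(−Te/τ) = e^(−1.12/0.8358) = 0.2618.
Trapped volume = 466.68 × 0.2618 = 122.18 mL.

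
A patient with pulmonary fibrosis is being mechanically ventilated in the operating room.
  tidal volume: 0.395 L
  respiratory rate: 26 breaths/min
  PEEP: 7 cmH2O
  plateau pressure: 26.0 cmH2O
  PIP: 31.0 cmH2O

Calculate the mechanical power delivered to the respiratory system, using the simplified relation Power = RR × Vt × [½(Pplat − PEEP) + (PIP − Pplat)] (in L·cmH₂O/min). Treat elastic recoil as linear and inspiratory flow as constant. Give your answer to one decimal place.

148.9

Per-breath work = Vt × [½(Pplat−PEEP) + (PIP−Pplat)] = 0.395 × [0.5×19.0 + 5.0] = 0.395 × 14.5 = 5.728 L·cmH2O.
Power = 26 × 5.728 = 148.93 L·cmH2O/min.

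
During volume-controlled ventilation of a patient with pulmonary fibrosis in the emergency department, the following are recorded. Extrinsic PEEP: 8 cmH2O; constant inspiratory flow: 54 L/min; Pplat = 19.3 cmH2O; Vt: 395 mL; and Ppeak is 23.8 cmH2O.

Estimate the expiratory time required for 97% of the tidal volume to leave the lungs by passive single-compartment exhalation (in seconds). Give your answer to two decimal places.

Flow: 54 L/min ÷ 60 = 0.9 L/s.
R = (PIP − Pplat)/V̇ = (23.8 − 19.3) / 0.9 = 4.5/0.9 = 5.0 cmH2O·s/L.
C = Vt/(Pplat − PEEP) = 395.0 / (19.3 − 8) = 395.0/11.3 = 34.956 mL/cmH2O.
τ = R × C = 5.0 × 0.03496 L/cmH2O = 0.1748 s.
t = −τ·ln(1 − 0.97) = −0.1748·ln(0.03) = 0.6129 s.

0.61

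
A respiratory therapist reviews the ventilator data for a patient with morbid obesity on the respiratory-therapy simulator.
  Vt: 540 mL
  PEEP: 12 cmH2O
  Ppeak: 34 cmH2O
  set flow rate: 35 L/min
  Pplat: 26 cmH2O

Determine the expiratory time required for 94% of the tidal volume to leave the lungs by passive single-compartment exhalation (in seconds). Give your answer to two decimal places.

1.49

Flow: 35 L/min ÷ 60 = 0.5833 L/s.
R = (PIP − Pplat)/V̇ = (34 − 26) / 0.5833 = 8.0/0.5833 = 13.715 cmH2O·s/L.
C = Vt/(Pplat − PEEP) = 540.0 / (26 − 12) = 540.0/14.0 = 38.571 mL/cmH2O.
τ = R × C = 13.715 × 0.03857 L/cmH2O = 0.529 s.
t = −τ·ln(1 − 0.94) = −0.529·ln(0.06) = 1.488 s.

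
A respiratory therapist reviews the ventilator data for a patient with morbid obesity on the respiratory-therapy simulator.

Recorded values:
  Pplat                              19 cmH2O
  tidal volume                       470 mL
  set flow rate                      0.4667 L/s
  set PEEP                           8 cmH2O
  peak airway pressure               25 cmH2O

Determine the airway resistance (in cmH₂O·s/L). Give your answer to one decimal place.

Raw = (PIP − Pplat) / flow = (25 − 19) / 0.4667 = 6.0 / 0.4667 = 12.856 cmH2O·s/L.

12.9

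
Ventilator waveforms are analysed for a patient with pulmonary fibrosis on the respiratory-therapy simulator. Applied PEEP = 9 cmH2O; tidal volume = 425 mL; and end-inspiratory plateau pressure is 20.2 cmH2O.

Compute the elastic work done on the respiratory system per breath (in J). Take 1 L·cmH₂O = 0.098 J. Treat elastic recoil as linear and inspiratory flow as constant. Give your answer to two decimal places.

Elastic work ≈ ½ × (Pplat − PEEP) × Vt = 0.5 × (20.2 − 9) × 0.425 L = 0.5 × 11.2 × 0.425 = 2.38 L·cmH2O.
× 0.098 J/(L·cmH2O) → 0.2332 J.

0.23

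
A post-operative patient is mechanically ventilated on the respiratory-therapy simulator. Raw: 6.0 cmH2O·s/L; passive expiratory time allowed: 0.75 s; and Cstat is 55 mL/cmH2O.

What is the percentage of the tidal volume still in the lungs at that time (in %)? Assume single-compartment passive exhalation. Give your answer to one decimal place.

10.3

τ = R × C = 6.0 × 55 mL/cmH2O = 6.0 × 0.055 L/cmH2O = 0.33 s.
Passive exhalation: V(t)/V₀ = e^(−t/τ) = e^(−0.75/0.33) = 0.103.
Fraction remaining = 0.103 → 10.3%.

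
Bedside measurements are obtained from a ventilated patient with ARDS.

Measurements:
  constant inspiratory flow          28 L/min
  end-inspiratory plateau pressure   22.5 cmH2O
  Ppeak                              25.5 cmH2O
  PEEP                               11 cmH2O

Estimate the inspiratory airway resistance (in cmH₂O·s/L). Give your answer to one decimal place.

Flow: 28 L/min ÷ 60 = 0.4667 L/s.
Raw = (PIP − Pplat) / flow = (25.5 − 22.5) / 0.4667 = 3.0 / 0.4667 = 6.428 cmH2O·s/L.

6.4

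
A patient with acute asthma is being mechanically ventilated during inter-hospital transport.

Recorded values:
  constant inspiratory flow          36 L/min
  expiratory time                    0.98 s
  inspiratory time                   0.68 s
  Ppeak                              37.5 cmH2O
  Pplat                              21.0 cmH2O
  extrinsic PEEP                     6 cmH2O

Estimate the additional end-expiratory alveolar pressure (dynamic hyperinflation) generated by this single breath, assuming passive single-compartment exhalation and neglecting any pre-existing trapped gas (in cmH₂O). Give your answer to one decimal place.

Flow: 36 L/min ÷ 60 = 0.6 L/s.
Vt = flow × Ti = 0.6 L/s × 0.68 s × 1000 mL/L = 408.0 mL.
R = (PIP − Pplat)/V̇ = (37.5 − 21.0) / 0.6 = 16.5/0.6 = 27.5 cmH2O·s/L.
C = Vt/(Pplat − PEEP) = 408.0 / (21.0 − 6) = 408.0/15.0 = 27.2 mL/cmH2O.
τ = R × C = 27.5 × 0.0272 L/cmH2O = 0.748 s.
Fraction remaining = e^(−Te/τ) = e^(−0.98/0.748) = 0.2698; trapped volume = 408.0 × 0.2698 = 110.08 mL.
Additional alveolar pressure from trapping ≈ V_trapped / C = 110.08 / 27.2 = 4.047 cmH2O.

4.0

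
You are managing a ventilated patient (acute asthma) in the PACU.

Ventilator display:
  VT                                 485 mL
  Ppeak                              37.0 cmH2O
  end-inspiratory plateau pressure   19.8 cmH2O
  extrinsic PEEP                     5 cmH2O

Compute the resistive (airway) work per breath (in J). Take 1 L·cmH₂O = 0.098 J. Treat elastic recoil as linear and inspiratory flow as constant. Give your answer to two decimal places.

0.82

With constant inspiratory flow the resistive pressure is constant at PIP − Pplat = 37.0 − 19.8 = 17.2 cmH2O, so resistive work = 17.2 × 0.485 = 8.342 L·cmH2O.
× 0.098 J/(L·cmH2O) → 0.8175 J.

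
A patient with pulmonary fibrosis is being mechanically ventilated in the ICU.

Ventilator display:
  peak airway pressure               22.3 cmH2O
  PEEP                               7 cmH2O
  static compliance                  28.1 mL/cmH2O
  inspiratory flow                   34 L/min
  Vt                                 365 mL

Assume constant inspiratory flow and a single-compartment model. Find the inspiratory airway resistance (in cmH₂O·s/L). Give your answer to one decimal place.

Flow: 34 L/min ÷ 60 = 0.5667 L/s.
Equation of motion (constant flow): PIP = Vt/C + R·V̇ + PEEP.
R·V̇ = PIP − Vt/C − PEEP = 22.3 − 365/28.1 − 7 = 22.3 − 12.989 − 7 = 2.311 cmH2O.
R = 2.311 / 0.5667 = 4.078 cmH2O·s/L.

4.1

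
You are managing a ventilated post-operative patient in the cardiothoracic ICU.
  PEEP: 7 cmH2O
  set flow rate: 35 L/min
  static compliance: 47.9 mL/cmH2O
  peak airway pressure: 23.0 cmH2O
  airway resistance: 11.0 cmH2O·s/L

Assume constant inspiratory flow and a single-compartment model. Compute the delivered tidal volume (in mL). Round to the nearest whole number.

459

Flow: 35 L/min ÷ 60 = 0.5833 L/s.
Equation of motion (constant flow): PIP = Vt/C + R·V̇ + PEEP.
Vt/C = PIP − R·V̇ − PEEP = 23.0 − 6.416 − 7 = 9.584 cmH2O.
Vt = C × 9.584 = 47.9 × 9.584 = 459.07 mL.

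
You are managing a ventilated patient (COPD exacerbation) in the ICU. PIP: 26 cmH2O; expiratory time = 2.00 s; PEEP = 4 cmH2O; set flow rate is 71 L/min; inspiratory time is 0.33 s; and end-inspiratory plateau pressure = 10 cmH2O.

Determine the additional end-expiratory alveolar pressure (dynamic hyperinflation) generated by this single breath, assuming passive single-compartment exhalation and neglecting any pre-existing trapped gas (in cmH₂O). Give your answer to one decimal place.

Flow: 71 L/min ÷ 60 = 1.1833 L/s.
Vt = flow × Ti = 1.1833 L/s × 0.33 s × 1000 mL/L = 390.49 mL.
R = (PIP − Pplat)/V̇ = (26 − 10) / 1.1833 = 16.0/1.1833 = 13.522 cmH2O·s/L.
C = Vt/(Pplat − PEEP) = 390.49 / (10 − 4) = 390.49/6.0 = 65.082 mL/cmH2O.
τ = R × C = 13.522 × 0.06508 L/cmH2O = 0.88 s.
Fraction remaining = e^(−Te/τ) = e^(−2.00/0.88) = 0.103; trapped volume = 390.49 × 0.103 = 40.22 mL.
Additional alveolar pressure from trapping ≈ V_trapped / C = 40.22 / 65.082 = 0.618 cmH2O.

0.6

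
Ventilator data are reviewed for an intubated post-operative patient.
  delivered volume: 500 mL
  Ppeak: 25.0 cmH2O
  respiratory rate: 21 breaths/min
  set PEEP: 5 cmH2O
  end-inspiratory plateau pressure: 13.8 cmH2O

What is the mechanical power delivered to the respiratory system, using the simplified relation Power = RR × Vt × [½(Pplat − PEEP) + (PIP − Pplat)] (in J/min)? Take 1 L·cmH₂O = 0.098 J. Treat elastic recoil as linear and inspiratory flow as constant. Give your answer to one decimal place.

Per-breath work = Vt × [½(Pplat−PEEP) + (PIP−Pplat)] = 0.500 × [0.5×8.8 + 11.2] = 0.500 × 15.6 = 7.8 L·cmH2O.
Power = 21 × 7.8 = 163.8 L·cmH2O/min.
× 0.098 J/(L·cmH2O) → 16.052 J/min.

16.1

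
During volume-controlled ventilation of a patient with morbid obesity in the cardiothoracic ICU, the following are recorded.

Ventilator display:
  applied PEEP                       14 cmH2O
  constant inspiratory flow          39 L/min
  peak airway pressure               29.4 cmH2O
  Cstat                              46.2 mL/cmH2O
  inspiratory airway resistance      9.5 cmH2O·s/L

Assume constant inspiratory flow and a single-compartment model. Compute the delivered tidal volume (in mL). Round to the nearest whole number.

Flow: 39 L/min ÷ 60 = 0.65 L/s.
Equation of motion (constant flow): PIP = Vt/C + R·V̇ + PEEP.
Vt/C = PIP − R·V̇ − PEEP = 29.4 − 6.175 − 14 = 9.225 cmH2O.
Vt = C × 9.225 = 46.2 × 9.225 = 426.2 mL.

426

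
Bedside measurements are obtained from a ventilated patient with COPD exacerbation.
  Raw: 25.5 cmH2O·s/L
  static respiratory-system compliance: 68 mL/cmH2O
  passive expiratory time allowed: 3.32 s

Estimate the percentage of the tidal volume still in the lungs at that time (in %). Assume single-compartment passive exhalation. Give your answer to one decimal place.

τ = R × C = 25.5 × 68 mL/cmH2O = 25.5 × 0.068 L/cmH2O = 1.734 s.
Passive exhalation: V(t)/V₀ = e^(−t/τ) = e^(−3.32/1.734) = 0.1474.
Fraction remaining = 0.1474 → 14.74%.

14.7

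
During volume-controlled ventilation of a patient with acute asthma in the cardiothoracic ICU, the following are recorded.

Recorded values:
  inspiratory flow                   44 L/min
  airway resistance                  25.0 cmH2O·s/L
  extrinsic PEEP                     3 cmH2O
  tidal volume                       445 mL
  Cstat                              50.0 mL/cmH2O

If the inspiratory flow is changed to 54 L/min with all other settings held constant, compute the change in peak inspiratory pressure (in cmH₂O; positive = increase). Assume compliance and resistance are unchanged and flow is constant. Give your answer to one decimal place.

Flow: 44 L/min ÷ 60 = 0.7333 L/s.
New flow: 54 L/min ÷ 60 = 0.9 L/s.
PIP = Vt/C + R·V̇ + PEEP (constant-flow equation of motion).
Only the resistive term changes: ΔPIP = R × ΔV̇ = 25.0 × (0.9 − 0.7333) = 25.0 × 0.1667 = 4.168 cmH2O.

4.2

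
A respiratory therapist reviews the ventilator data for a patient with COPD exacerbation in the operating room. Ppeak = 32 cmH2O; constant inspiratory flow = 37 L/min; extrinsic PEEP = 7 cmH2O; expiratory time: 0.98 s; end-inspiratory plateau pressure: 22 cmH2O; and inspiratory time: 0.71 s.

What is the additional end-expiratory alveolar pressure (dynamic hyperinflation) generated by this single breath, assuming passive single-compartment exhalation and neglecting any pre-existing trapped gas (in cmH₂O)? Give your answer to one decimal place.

Flow: 37 L/min ÷ 60 = 0.6167 L/s.
Vt = flow × Ti = 0.6167 L/s × 0.71 s × 1000 mL/L = 437.86 mL.
R = (PIP − Pplat)/V̇ = (32 − 22) / 0.6167 = 10.0/0.6167 = 16.215 cmH2O·s/L.
C = Vt/(Pplat − PEEP) = 437.86 / (22 − 7) = 437.86/15.0 = 29.191 mL/cmH2O.
τ = R × C = 16.215 × 0.02919 L/cmH2O = 0.4733 s.
Fraction remaining = e^(−Te/τ) = e^(−0.98/0.4733) = 0.1261; trapped volume = 437.86 × 0.1261 = 55.214 mL.
Additional alveolar pressure from trapping ≈ V_trapped / C = 55.214 / 29.191 = 1.891 cmH2O.

1.9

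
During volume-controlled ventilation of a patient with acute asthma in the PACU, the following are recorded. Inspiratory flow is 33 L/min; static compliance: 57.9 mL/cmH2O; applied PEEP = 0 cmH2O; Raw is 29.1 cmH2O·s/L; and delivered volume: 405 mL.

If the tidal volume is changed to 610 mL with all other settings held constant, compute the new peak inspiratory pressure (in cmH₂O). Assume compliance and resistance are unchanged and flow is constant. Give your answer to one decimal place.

26.5

Flow: 33 L/min ÷ 60 = 0.55 L/s.
PIP = Vt/C + R·V̇ + PEEP (constant-flow equation of motion).
Only the elastic term changes: ΔPIP = ΔVt / C = (610 − 405) / 57.9 = 3.541 cmH2O.
Original PIP = 405/57.9 + 29.1×0.55 + 0 = 23.0 cmH2O; new PIP = 23.0 + (3.541) = 26.541 cmH2O.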